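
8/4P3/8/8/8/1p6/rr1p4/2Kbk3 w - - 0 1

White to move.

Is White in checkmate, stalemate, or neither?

checkmate

White to move; white king on c1.
In check: yes, from the black pawn on d2.
King squares — b1: attacked by Rb2; d1: attacked by Ke1; b2: attacked by Ra2; c2: attacked by Bd1; d2: attacked by Ke1.
Legal moves for White: none.
In check with no legal moves → checkmate.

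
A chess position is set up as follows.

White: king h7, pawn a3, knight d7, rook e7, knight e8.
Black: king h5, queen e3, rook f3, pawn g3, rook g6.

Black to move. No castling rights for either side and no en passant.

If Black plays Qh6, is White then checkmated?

yes

After Qh6: white king on h7; in check: yes, from the black queen on h6.
King squares — g6: attacked by Kh5; h6: attacked by Kh5; g7: attacked by Rg6; g8: attacked by Rg6; h8: attacked by Qh6.
White has no legal moves → checkmate.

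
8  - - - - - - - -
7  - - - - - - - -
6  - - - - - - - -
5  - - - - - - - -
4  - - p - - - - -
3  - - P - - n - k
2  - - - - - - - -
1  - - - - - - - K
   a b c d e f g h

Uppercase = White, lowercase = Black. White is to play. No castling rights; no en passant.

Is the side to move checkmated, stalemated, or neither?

stalemate

White to move; white king on h1.
In check: no.
King squares — g1: attacked by Nf3; g2: attacked by Kh3; h2: attacked by Nf3.
Legal moves for White: none.
Not in check and no legal moves → stalemate.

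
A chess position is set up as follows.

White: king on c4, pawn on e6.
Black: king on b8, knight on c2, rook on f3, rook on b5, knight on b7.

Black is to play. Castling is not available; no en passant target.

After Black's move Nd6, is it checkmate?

yes

After Nd6: white king on c4; in check: yes, from the black knight on d6.
King squares — b3: attacked by Rf3; c3: attacked by Rf3; d3: attacked by Rf3; b4: attacked by Nc2; d4: attacked by Nc2; b5: attacked by Nd6; c5: attacked by Rb5; d5: attacked by Rb5.
White has no legal moves → checkmate.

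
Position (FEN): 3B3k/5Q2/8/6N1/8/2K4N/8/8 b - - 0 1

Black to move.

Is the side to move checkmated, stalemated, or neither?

stalemate

Black to move; black king on h8.
In check: no.
King squares — g7: attacked by Qf7; h7: attacked by Ng5; g8: attacked by Qf7.
Legal moves for Black: none.
Not in check and no legal moves → stalemate.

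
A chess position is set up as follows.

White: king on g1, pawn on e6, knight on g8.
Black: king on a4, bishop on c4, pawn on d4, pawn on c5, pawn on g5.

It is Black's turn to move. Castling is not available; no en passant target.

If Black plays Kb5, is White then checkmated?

After Kb5: white king on g1; in check: no.
White is not in check, so this cannot be checkmate.

no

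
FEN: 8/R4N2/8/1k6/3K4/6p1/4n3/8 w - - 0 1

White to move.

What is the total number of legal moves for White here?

5

White to move; king on d4.
In check: yes, from the black knight on e2.
Legal moves: Ke5, Kd5, Ke4, Ke3, Kd3.
Count: 5.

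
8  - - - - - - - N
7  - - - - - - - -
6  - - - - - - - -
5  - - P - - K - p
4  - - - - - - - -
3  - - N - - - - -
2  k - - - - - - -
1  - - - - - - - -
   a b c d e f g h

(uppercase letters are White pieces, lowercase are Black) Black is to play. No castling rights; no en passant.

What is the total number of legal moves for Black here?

Black to move; king on a2.
In check: yes, from the white knight on c3.
Legal moves: Kb3, Ka3, Kb2, Ka1.
Count: 4.

4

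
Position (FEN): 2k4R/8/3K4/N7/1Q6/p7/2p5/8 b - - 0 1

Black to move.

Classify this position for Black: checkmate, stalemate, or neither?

Black to move; black king on c8.
In check: yes, from the white rook on h8.
King squares — b7: attacked by Qb4; c7: attacked by Kd6; d7: attacked by Kd6; b8: attacked by Qb4; d8: attacked by Rh8.
Legal moves for Black: none.
In check with no legal moves → checkmate.

checkmate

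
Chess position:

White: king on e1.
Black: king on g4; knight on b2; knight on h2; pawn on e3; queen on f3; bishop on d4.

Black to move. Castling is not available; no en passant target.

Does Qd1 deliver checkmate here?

yes

After Qd1: white king on e1; in check: yes, from the black queen on d1.
King squares — d1: attacked by Nb2; f1: attacked by Qd1; d2: attacked by Qd1; e2: attacked by Qd1; f2: attacked by Pe3.
White has no legal moves → checkmate.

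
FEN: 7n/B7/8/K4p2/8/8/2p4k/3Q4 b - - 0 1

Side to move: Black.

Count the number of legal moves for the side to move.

Black to move; king on h2.
In check: no.
Legal moves: Nf7, Ng6, Kh3, Kg3, Kg2, cxd1=Q, cxd1=R, cxd1=B, cxd1=N, f4, c1=Q, c1=R, c1=B, c1=N.
Count: 14.

14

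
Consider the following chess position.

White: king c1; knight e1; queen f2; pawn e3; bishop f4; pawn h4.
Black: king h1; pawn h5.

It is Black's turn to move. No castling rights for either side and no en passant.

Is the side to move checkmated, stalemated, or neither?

stalemate

Black to move; black king on h1.
In check: no.
King squares — g1: attacked by Qf2; g2: attacked by Ne1; h2: attacked by Qf2.
Legal moves for Black: none.
Not in check and no legal moves → stalemate.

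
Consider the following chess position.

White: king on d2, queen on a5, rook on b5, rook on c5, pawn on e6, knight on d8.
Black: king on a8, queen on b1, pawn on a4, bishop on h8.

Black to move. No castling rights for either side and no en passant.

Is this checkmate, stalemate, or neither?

checkmate

Black to move; black king on a8.
In check: yes, from the white queen on a5.
King squares — a7: attacked by Qa5; b7: attacked by Rb5; b8: attacked by Rb5.
Legal moves for Black: none.
In check with no legal moves → checkmate.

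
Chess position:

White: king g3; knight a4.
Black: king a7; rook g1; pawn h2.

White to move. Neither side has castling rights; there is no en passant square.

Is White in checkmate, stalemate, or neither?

neither

White to move; white king on g3.
In check: yes, from the black rook on g1.
King squares — f2: available; g2: attacked by Rg1; h2: available; f3: available; h3: available; f4: available; g4: attacked by Rg1; h4: available.
Legal moves for White: Kh4, Kf4, Kh3, Kf3, Kxh2, Kf2.
White is in check but has 6 legal moves → neither.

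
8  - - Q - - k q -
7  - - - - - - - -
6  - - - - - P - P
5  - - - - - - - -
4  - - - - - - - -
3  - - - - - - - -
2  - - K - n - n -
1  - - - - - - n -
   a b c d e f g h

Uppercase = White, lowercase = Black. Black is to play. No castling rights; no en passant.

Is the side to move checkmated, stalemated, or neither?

Black to move; black king on f8.
In check: yes, from the white queen on c8.
King squares — e7: attacked by Pf6; f7: available; g7: attacked by Pf6; e8: attacked by Qc8; g8: own queen.
Legal moves for Black: Kf7.
Black is in check but has 1 legal move → neither.

neither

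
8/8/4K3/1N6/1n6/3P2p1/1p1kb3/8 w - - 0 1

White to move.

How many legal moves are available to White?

White to move; king on e6.
In check: no.
Legal moves: Kf7, Ke7, Kd7, Kf6, Kd6, Kf5, Ke5, Nc7, Na7, Nd6, Nd4, Nc3, Na3, d4.
Count: 14.

14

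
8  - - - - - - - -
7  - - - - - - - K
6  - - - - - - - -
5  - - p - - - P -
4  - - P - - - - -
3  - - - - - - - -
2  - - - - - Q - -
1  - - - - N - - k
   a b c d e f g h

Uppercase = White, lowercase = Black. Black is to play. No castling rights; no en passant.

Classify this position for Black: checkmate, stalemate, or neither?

stalemate

Black to move; black king on h1.
In check: no.
King squares — g1: attacked by Qf2; g2: attacked by Ne1; h2: attacked by Qf2.
Legal moves for Black: none.
Not in check and no legal moves → stalemate.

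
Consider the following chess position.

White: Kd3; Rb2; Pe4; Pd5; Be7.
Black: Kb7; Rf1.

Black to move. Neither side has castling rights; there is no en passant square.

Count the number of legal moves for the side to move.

5

Black to move; king on b7.
In check: yes, from the white rook on b2.
Legal moves: Kc8, Ka8, Kc7, Ka7, Ka6.
Count: 5.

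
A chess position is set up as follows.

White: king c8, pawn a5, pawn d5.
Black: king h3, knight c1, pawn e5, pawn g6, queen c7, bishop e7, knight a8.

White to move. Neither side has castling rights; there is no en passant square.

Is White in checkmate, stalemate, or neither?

White to move; white king on c8.
In check: yes, from the black queen on c7.
King squares — b7: attacked by Qc7; c7: attacked by Na8; d7: attacked by Qc7; b8: attacked by Qc7; d8: attacked by Qc7.
Legal moves for White: none.
In check with no legal moves → checkmate.

checkmate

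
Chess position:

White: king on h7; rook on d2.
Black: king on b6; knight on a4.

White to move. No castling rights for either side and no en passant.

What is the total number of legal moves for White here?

White to move; king on h7.
In check: no.
Legal moves: Kh8, Kg8, Kg7, Kh6, Kg6, Rd8, Rd7, Rd6+, Rd5, Rd4, Rd3, Rh2, Rg2, Rf2, Re2, Rc2, Rb2+, Ra2, Rd1.
Count: 19.

19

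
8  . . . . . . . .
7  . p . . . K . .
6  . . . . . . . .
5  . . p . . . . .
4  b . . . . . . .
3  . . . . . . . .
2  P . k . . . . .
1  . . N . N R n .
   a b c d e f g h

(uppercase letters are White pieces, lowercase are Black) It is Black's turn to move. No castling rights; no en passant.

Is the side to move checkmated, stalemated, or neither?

neither

Black to move; black king on c2.
In check: yes, from the white knight on e1.
Legal moves for Black: Kc3, Kd2, Kb2, Kd1, Kxc1, Kb1.
Black is in check but has 6 legal moves → neither.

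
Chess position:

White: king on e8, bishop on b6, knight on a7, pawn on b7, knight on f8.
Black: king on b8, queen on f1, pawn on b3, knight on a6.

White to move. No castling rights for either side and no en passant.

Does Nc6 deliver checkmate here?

After Nc6: black king on b8; in check: yes, from the white knight on c6.
Black has 1 legal reply: Kxb7.
In check but a legal move exists → not checkmate.

no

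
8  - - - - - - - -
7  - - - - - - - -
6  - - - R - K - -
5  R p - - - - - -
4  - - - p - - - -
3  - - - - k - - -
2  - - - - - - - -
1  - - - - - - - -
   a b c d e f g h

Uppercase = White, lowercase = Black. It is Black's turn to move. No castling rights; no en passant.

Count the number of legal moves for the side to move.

9

Black to move; king on e3.
In check: no.
Legal moves: Kf4, Ke4, Kf3, Kd3, Kf2, Ke2, Kd2, b4, d3.
Count: 9.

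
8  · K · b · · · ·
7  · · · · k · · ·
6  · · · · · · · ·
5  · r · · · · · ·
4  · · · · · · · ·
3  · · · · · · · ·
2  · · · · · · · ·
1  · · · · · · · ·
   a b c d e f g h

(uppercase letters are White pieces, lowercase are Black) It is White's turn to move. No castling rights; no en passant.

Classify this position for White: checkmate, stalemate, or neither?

neither

White to move; white king on b8.
In check: yes, from the black rook on b5.
King squares — a7: available; b7: attacked by Rb5; c7: attacked by Bd8; a8: available; c8: available.
Legal moves for White: Kc8, Ka8, Ka7.
White is in check but has 3 legal moves → neither.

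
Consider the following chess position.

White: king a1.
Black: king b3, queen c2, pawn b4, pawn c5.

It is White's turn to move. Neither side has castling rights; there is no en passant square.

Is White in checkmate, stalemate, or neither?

stalemate

White to move; white king on a1.
In check: no.
King squares — b1: attacked by Qc2; a2: attacked by Qc2; b2: attacked by Qc2.
Legal moves for White: none.
Not in check and no legal moves → stalemate.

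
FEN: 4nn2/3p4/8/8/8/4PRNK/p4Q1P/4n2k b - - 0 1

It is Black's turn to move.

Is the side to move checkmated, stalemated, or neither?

Black to move; black king on h1.
In check: yes, from the white knight on g3.
King squares — g1: attacked by Qf2; g2: attacked by Qf2; h2: attacked by Qf2.
Legal moves for Black: none.
In check with no legal moves → checkmate.

checkmate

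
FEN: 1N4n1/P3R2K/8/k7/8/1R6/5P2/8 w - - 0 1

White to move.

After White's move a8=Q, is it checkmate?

After a8=Q: black king on a5; in check: yes, from the white queen on a8.
King squares — a4: attacked by Qa8; b4: attacked by Rb3; b5: attacked by Rb3; a6: attacked by Qa8; b6: attacked by Rb3.
Black has no legal moves → checkmate.

yes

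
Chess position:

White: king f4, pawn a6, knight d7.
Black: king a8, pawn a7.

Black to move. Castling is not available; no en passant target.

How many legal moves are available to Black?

0

Black to move; king on a8.
In check: no.
Legal moves: none.
Count: 0.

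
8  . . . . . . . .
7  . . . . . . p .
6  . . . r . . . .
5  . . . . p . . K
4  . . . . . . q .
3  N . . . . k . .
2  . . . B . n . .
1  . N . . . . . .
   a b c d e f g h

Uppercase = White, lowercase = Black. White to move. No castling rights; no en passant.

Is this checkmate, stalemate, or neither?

White to move; white king on h5.
In check: yes, from the black queen on g4.
King squares — g4: attacked by Nf2; h4: attacked by Qg4; g5: attacked by Qg4; g6: attacked by Qg4; h6: attacked by Rd6.
Legal moves for White: none.
In check with no legal moves → checkmate.

checkmate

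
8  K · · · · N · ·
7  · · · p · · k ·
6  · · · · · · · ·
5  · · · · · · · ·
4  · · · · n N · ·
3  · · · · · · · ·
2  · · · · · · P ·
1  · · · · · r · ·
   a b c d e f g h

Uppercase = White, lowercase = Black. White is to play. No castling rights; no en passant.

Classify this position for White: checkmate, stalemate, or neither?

neither

White to move; white king on a8.
In check: no.
Legal moves for White: Nh7, Nxd7, N8g6, N8e6+, Kb8, Kb7, Ka7, N4g6, N4e6+, Nh5+, Nd5, Nh3, Nd3, Ne2, g3, g4.
White has 16 legal moves and is not in check → neither.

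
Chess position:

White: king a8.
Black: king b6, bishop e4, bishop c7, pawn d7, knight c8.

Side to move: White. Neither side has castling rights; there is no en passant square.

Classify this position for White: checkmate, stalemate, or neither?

White to move; white king on a8.
In check: yes, from the black bishop on e4.
King squares — a7: attacked by Kb6; b7: attacked by Be4; b8: attacked by Bc7.
Legal moves for White: none.
In check with no legal moves → checkmate.

checkmate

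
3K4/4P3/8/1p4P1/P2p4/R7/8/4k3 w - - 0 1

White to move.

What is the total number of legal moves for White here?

20

White to move; king on d8.
In check: no.
Legal moves: Ke8, Kc8, Kd7, Kc7, Rh3, Rg3, Rf3, Re3+, Rd3, Rc3, Rb3, Ra2, Ra1+, axb5, e8=Q+, e8=R+, e8=B, e8=N, g6, a5.
Count: 20.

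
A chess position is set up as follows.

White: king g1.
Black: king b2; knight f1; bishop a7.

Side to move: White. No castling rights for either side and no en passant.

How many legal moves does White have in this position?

3

White to move; king on g1.
In check: yes, from the black bishop on a7.
Legal moves: Kg2, Kh1, Kxf1.
Count: 3.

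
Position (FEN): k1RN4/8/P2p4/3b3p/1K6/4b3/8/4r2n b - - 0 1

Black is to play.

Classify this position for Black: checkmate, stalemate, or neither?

Black to move; black king on a8.
In check: yes, from the white rook on c8.
King squares — a7: available; b7: attacked by Pa6; b8: attacked by Rc8.
Legal moves for Black: Ka7.
Black is in check but has 1 legal move → neither.

neither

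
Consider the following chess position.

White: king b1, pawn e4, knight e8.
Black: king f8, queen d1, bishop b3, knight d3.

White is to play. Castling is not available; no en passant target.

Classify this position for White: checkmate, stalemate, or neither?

checkmate

White to move; white king on b1.
In check: yes, from the black queen on d1.
King squares — a1: attacked by Qd1; c1: attacked by Qd1; a2: attacked by Bb3; b2: attacked by Nd3; c2: attacked by Qd1.
Legal moves for White: none.
In check with no legal moves → checkmate.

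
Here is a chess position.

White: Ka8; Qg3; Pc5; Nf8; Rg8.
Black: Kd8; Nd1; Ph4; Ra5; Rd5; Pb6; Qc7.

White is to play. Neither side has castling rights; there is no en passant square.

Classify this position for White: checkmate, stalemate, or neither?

checkmate

White to move; white king on a8.
In check: yes, from the black rook on a5.
King squares — a7: attacked by Ra5; b7: attacked by Qc7; b8: attacked by Qc7.
Legal moves for White: none.
In check with no legal moves → checkmate.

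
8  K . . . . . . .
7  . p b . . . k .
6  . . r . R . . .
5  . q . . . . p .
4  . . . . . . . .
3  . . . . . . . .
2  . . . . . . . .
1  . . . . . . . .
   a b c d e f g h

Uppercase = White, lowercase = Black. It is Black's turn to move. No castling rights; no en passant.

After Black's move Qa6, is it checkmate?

After Qa6: white king on a8; in check: yes, from the black queen on a6.
King squares — a7: attacked by Qa6; b7: attacked by Qa6; b8: attacked by Bc7.
White has no legal moves → checkmate.

yes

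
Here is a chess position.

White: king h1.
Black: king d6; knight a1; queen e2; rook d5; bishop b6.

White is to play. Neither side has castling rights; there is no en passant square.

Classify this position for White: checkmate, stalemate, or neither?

stalemate

White to move; white king on h1.
In check: no.
King squares — g1: attacked by Bb6; g2: attacked by Qe2; h2: attacked by Qe2.
Legal moves for White: none.
Not in check and no legal moves → stalemate.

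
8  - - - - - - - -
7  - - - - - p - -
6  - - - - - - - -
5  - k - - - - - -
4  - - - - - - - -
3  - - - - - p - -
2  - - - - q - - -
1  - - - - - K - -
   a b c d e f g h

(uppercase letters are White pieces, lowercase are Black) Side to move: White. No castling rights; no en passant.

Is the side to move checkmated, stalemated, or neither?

neither

White to move; white king on f1.
In check: yes, from the black queen on e2.
King squares — e1: attacked by Qe2; g1: available; e2: attacked by Pf3; f2: attacked by Qe2; g2: attacked by Qe2.
Legal moves for White: Kg1.
White is in check but has 1 legal move → neither.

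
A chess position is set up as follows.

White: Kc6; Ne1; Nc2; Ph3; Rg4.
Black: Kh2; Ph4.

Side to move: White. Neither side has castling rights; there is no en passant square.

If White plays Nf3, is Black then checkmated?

After Nf3: black king on h2; in check: yes, from the white knight on f3.
Black has 2 legal replies: Kxh3, Kh1.
In check but a legal move exists → not checkmate.

no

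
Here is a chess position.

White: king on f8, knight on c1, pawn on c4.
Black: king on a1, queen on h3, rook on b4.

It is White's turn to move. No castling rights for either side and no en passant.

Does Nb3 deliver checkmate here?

After Nb3: black king on a1; in check: yes, from the white knight on b3.
Black has 5 legal replies: Kb2, Ka2, Kb1, Rxb3, Qxb3.
In check but a legal move exists → not checkmate.

no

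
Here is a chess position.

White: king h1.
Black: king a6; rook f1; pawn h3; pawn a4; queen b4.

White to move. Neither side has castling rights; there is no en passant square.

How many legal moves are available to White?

1

White to move; king on h1.
In check: yes, from the black rook on f1.
Legal moves: Kh2.
Count: 1.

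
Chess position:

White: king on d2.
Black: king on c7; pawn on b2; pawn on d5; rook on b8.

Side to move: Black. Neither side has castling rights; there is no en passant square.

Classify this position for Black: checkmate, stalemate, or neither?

neither

Black to move; black king on c7.
In check: no.
Legal moves for Black include: Rh8, Rg8, Rf8, Re8, Rd8, Rc8, Ra8, Rb7, Rb6, Rb5, Rb4, Rb3, Kd8, Kc8, Kd7, Kb7, Kd6, Kc6, ... (list truncated; more exist).
Black has legal moves and is not in check → neither.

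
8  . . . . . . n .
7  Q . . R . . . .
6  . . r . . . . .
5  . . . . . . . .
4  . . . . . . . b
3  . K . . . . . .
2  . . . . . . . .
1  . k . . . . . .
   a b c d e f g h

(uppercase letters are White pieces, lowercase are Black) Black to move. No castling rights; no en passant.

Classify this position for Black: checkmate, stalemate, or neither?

Black to move; black king on b1.
In check: no.
Legal moves for Black include: Ne7, Nh6, Nf6, Rc8, Rc7, Rh6, Rg6, Rf6, Re6, Rd6, Rb6+, Ra6, Rc5, Rc4, Rc3+, Rc2, Rc1, Bd8, ... (list truncated; more exist).
Black has legal moves and is not in check → neither.

neither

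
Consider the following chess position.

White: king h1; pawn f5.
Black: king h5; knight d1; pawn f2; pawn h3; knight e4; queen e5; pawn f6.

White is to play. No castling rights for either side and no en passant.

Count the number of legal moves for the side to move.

White to move; king on h1.
In check: no.
Legal moves: none.
Count: 0.

0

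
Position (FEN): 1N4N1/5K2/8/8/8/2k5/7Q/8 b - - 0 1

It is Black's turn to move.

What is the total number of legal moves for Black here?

5

Black to move; king on c3.
In check: no.
Legal moves: Kd4, Kc4, Kb4, Kd3, Kb3.
Count: 5.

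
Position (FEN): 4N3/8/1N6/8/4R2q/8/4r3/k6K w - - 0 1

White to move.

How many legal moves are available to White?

2

White to move; king on h1.
In check: yes, from the black queen on h4.
Legal moves: Kg1, Rxh4.
Count: 2.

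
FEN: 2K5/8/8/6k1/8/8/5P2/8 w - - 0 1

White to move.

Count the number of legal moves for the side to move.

7

White to move; king on c8.
In check: no.
Legal moves: Kd8, Kb8, Kd7, Kc7, Kb7, f3, f4+.
Count: 7.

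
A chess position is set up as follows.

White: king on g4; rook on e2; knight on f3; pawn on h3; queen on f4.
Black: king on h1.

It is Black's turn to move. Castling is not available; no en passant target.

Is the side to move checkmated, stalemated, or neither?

Black to move; black king on h1.
In check: no.
King squares — g1: attacked by Nf3; g2: attacked by Re2; h2: attacked by Re2.
Legal moves for Black: none.
Not in check and no legal moves → stalemate.

stalemate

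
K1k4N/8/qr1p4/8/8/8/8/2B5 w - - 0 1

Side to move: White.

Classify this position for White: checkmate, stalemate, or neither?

White to move; white king on a8.
In check: yes, from the black queen on a6.
King squares — a7: attacked by Qa6; b7: attacked by Qa6; b8: attacked by Rb6.
Legal moves for White: none.
In check with no legal moves → checkmate.

checkmate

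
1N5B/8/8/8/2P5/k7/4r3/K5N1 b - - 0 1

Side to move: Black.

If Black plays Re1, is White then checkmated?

After Re1: white king on a1; in check: yes, from the black rook on e1.
King squares — b1: attacked by Re1; a2: attacked by Ka3; b2: attacked by Ka3.
White has no legal moves → checkmate.

yes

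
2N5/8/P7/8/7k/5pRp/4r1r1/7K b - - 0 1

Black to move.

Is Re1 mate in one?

After Re1: white king on h1; in check: yes, from the black rook on e1.
King squares — g1: attacked by Re1; g2: attacked by Pf3; h2: attacked by Rg2.
White has no legal moves → checkmate.

yes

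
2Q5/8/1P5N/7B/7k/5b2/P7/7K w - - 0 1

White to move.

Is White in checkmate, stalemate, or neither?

White to move; white king on h1.
In check: yes, from the black bishop on f3.
Legal moves for White: Kh2, Kg1, Bxf3.
White is in check but has 3 legal moves → neither.

neither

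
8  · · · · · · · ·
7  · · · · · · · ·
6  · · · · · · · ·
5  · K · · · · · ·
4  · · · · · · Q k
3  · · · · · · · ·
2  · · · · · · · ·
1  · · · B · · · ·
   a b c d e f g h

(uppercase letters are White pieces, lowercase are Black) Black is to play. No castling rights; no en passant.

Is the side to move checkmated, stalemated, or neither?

checkmate

Black to move; black king on h4.
In check: yes, from the white queen on g4.
King squares — g3: attacked by Qg4; h3: attacked by Qg4; g4: attacked by Bd1; g5: attacked by Qg4; h5: attacked by Qg4.
Legal moves for Black: none.
In check with no legal moves → checkmate.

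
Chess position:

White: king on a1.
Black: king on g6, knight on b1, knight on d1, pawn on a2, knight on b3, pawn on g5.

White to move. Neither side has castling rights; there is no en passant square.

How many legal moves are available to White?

White to move; king on a1.
In check: yes, from the black knight on b3.
Legal moves: Kxa2.
Count: 1.

1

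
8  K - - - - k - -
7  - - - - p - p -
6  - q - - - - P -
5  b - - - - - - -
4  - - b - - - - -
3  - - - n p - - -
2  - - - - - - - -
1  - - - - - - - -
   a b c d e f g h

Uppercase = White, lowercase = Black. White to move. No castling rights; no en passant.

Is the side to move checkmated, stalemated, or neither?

White to move; white king on a8.
In check: no.
King squares — a7: attacked by Qb6; b7: attacked by Qb6; b8: attacked by Qb6.
Legal moves for White: none.
Not in check and no legal moves → stalemate.

stalemate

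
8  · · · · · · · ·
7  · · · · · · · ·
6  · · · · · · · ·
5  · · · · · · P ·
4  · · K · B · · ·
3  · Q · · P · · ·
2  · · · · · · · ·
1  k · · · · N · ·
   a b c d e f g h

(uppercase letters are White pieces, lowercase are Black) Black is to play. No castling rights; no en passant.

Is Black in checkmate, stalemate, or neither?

Black to move; black king on a1.
In check: no.
King squares — b1: attacked by Qb3; a2: attacked by Qb3; b2: attacked by Qb3.
Legal moves for Black: none.
Not in check and no legal moves → stalemate.

stalemate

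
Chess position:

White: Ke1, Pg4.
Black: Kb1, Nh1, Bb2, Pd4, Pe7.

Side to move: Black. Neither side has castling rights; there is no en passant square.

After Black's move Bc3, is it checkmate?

After Bc3: white king on e1; in check: yes, from the black bishop on c3.
White has 3 legal replies: Ke2, Kf1, Kd1.
In check but a legal move exists → not checkmate.

no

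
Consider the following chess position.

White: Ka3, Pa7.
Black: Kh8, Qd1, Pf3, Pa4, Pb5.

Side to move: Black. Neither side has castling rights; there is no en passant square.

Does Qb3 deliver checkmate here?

After Qb3: white king on a3; in check: yes, from the black queen on b3.
King squares — a2: attacked by Qb3; b2: attacked by Qb3; b3: attacked by Pa4; a4: attacked by Qb3; b4: attacked by Qb3.
White has no legal moves → checkmate.

yes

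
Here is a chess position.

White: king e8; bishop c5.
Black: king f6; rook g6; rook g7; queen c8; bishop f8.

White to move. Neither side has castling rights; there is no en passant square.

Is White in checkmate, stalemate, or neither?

White to move; white king on e8.
In check: yes, from the black queen on c8.
King squares — d7: attacked by Rg7; e7: attacked by Kf6; f7: attacked by Kf6; d8: attacked by Qc8; f8: attacked by Qc8.
Legal moves for White: none.
In check with no legal moves → checkmate.

checkmate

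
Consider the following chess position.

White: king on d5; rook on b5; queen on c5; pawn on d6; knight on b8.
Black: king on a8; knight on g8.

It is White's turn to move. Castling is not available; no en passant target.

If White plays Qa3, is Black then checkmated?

yes

After Qa3: black king on a8; in check: yes, from the white queen on a3.
King squares — a7: attacked by Qa3; b7: attacked by Rb5; b8: attacked by Rb5.
Black has no legal moves → checkmate.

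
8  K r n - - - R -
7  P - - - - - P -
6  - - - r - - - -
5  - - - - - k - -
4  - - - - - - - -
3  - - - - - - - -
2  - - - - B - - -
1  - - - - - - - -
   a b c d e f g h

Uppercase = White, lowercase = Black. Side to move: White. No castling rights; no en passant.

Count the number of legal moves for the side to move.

White to move; king on a8.
In check: yes, from the black rook on b8.
Legal moves: Kxb8, axb8=Q, axb8=R, axb8=B, axb8=N.
Count: 5.

5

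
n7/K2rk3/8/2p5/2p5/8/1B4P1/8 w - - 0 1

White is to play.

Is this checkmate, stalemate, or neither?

White to move; white king on a7.
In check: yes, from the black rook on d7.
King squares — a6: available; b6: attacked by Na8; b7: attacked by Rd7; a8: available; b8: available.
Legal moves for White: Kb8, Kxa8, Ka6.
White is in check but has 3 legal moves → neither.

neither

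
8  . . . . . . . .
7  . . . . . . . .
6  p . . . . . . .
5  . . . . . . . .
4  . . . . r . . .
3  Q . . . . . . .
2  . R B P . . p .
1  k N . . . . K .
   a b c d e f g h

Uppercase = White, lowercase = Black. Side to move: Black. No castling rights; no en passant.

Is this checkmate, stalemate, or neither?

Black to move; black king on a1.
In check: yes, from the white queen on a3.
King squares — b1: attacked by Rb2; a2: attacked by Rb2; b2: attacked by Qa3.
Legal moves for Black: none.
In check with no legal moves → checkmate.

checkmate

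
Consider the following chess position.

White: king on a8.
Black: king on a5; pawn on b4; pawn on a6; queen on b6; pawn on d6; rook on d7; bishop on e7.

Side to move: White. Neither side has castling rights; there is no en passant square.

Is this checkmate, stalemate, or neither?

White to move; white king on a8.
In check: no.
King squares — a7: attacked by Qb6; b7: attacked by Qb6; b8: attacked by Qb6.
Legal moves for White: none.
Not in check and no legal moves → stalemate.

stalemate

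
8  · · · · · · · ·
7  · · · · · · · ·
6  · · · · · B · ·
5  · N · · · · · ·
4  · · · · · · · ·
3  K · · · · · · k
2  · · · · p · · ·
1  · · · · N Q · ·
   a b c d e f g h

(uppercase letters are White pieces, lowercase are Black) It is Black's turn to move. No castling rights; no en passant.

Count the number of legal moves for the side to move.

7

Black to move; king on h3.
In check: yes, from the white queen on f1.
Legal moves: Kg4, Kg3, Kh2, exf1=Q, exf1=R, exf1=B, exf1=N.
Count: 7.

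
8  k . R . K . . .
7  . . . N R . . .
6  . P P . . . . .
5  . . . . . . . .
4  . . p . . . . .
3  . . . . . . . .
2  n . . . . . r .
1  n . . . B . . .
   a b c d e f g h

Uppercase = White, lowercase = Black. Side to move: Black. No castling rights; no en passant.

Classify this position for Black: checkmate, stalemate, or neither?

checkmate

Black to move; black king on a8.
In check: yes, from the white rook on c8.
King squares — a7: attacked by Pb6; b7: attacked by Pc6; b8: attacked by Nd7.
Legal moves for Black: none.
In check with no legal moves → checkmate.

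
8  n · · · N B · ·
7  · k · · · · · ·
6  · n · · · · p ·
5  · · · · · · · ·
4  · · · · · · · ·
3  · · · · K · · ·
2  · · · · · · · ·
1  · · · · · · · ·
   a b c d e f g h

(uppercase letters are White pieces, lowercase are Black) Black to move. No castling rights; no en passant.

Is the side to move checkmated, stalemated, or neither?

neither

Black to move; black king on b7.
In check: no.
Legal moves for Black: Nc7, Kc8, Kb8, Ka7, Kc6, Ka6, Nc8, Nd7, Nd5+, Nc4+, Na4, g5.
Black has 12 legal moves and is not in check → neither.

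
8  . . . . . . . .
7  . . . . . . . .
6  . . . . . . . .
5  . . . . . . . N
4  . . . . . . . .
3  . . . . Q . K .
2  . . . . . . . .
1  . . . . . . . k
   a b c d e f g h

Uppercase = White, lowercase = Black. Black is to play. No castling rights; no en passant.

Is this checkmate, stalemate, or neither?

stalemate

Black to move; black king on h1.
In check: no.
King squares — g1: attacked by Qe3; g2: attacked by Kg3; h2: attacked by Kg3.
Legal moves for Black: none.
Not in check and no legal moves → stalemate.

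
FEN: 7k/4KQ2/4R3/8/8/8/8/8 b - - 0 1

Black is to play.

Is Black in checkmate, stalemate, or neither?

stalemate

Black to move; black king on h8.
In check: no.
King squares — g7: attacked by Qf7; h7: attacked by Qf7; g8: attacked by Qf7.
Legal moves for Black: none.
Not in check and no legal moves → stalemate.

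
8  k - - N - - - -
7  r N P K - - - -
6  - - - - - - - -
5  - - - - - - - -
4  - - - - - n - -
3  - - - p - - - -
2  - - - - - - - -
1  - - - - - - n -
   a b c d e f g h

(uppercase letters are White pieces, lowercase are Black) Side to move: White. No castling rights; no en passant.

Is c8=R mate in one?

yes

After c8=R: black king on a8; in check: yes, from the white rook on c8.
King squares — a7: own rook; b7: attacked by Nd8; b8: attacked by Rc8.
Black has no legal moves → checkmate.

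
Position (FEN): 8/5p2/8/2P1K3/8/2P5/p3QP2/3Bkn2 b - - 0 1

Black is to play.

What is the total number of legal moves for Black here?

0

Black to move; king on e1.
In check: yes, from the white queen on e2.
Legal moves: none.
Count: 0.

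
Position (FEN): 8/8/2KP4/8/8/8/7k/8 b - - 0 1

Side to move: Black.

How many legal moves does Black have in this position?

Black to move; king on h2.
In check: no.
Legal moves: Kh3, Kg3, Kg2, Kh1, Kg1.
Count: 5.

5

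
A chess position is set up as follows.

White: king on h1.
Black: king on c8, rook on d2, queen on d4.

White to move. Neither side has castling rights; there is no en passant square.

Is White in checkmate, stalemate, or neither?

White to move; white king on h1.
In check: no.
King squares — g1: attacked by Qd4; g2: attacked by Rd2; h2: attacked by Rd2.
Legal moves for White: none.
Not in check and no legal moves → stalemate.

stalemate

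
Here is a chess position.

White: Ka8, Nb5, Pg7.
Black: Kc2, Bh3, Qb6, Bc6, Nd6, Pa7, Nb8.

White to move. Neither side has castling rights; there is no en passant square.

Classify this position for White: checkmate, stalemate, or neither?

checkmate

White to move; white king on a8.
In check: yes, from the black bishop on c6.
King squares — a7: attacked by Qb6; b7: attacked by Qb6; b8: attacked by Qb6.
Legal moves for White: none.
In check with no legal moves → checkmate.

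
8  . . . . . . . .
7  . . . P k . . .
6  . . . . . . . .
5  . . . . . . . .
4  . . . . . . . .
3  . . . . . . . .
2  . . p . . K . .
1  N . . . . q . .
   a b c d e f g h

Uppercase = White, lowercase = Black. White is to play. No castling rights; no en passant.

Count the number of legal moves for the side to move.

3

White to move; king on f2.
In check: yes, from the black queen on f1.
Legal moves: Kg3, Ke3, Kxf1.
Count: 3.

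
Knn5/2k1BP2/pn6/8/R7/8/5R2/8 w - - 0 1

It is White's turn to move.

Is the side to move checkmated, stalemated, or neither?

checkmate

White to move; white king on a8.
In check: yes, from the black knight on b6.
King squares — a7: attacked by Nc8; b7: attacked by Kc7; b8: attacked by Kc7.
Legal moves for White: none.
In check with no legal moves → checkmate.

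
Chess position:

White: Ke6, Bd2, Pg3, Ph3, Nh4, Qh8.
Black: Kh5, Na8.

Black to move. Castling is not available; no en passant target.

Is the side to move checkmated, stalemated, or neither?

checkmate

Black to move; black king on h5.
In check: yes, from the white queen on h8.
King squares — g4: attacked by Ph3; h4: attacked by Pg3; g5: attacked by Bd2; g6: attacked by Nh4; h6: attacked by Bd2.
Legal moves for Black: none.
In check with no legal moves → checkmate.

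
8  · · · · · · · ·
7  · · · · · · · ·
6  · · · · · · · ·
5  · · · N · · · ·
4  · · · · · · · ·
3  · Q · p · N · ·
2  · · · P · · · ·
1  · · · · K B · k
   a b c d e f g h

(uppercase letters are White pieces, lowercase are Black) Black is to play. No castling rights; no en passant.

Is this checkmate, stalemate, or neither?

stalemate

Black to move; black king on h1.
In check: no.
King squares — g1: attacked by Nf3; g2: attacked by Bf1; h2: attacked by Nf3.
Legal moves for Black: none.
Not in check and no legal moves → stalemate.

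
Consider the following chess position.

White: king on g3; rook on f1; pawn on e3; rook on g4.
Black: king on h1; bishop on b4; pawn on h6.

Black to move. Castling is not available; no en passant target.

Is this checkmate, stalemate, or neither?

Black to move; black king on h1.
In check: yes, from the white rook on f1.
King squares — g1: attacked by Rf1; g2: attacked by Kg3; h2: attacked by Kg3.
Legal moves for Black: none.
In check with no legal moves → checkmate.

checkmate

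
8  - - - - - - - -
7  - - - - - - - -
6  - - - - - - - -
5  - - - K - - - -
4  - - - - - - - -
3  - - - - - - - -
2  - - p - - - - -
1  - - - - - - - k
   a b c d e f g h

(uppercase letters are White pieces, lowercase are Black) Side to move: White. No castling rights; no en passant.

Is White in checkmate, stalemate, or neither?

neither

White to move; white king on d5.
In check: no.
Legal moves for White: Ke6, Kd6, Kc6, Ke5, Kc5, Ke4, Kd4, Kc4.
White has 8 legal moves and is not in check → neither.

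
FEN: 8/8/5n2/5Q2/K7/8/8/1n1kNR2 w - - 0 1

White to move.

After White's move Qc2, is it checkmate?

yes

After Qc2: black king on d1; in check: yes, from the white queen on c2.
King squares — c1: attacked by Qc2; e1: attacked by Rf1; c2: attacked by Ne1; d2: attacked by Qc2; e2: attacked by Qc2.
Black has no legal moves → checkmate.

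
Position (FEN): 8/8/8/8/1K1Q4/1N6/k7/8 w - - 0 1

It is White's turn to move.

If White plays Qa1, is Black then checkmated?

After Qa1: black king on a2; in check: yes, from the white queen on a1.
King squares — a1: attacked by Nb3; b1: attacked by Qa1; b2: attacked by Qa1; a3: attacked by Qa1; b3: attacked by Kb4.
Black has no legal moves → checkmate.

yes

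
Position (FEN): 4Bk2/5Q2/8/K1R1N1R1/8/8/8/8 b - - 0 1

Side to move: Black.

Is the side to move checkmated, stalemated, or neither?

Black to move; black king on f8.
In check: yes, from the white queen on f7.
King squares — e7: attacked by Qf7; f7: attacked by Ne5; g7: attacked by Rg5; e8: attacked by Qf7; g8: attacked by Rg5.
Legal moves for Black: none.
In check with no legal moves → checkmate.

checkmate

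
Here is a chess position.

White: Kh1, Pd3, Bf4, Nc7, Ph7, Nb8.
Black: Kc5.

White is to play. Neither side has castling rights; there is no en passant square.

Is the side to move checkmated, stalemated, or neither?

White to move; white king on h1.
In check: no.
Legal moves for White include: Nd7+, Nc6, Nba6+, Ne8, Na8, Ne6+, Nca6+, Nd5, Nb5, Bh6, Bd6+, Bg5, Be5, Bg3, Be3+, Bh2, Bd2, Bc1, ... (list truncated; more exist).
White has legal moves and is not in check → neither.

neither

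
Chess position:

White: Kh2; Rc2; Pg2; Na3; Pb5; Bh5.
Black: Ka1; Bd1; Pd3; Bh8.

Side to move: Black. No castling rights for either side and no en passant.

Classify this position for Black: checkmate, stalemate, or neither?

Black to move; black king on a1.
In check: no.
Legal moves for Black: Bg7, Bf6, Be5+, Bd4, Bc3, Bb2, Bxh5, Bg4, Bf3, Be2, Bxc2, dxc2, d2.
Black has 13 legal moves and is not in check → neither.

neither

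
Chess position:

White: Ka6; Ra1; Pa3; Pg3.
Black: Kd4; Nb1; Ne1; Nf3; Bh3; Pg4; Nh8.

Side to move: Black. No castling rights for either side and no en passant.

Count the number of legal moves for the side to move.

24

Black to move; king on d4.
In check: no.
Legal moves: Nf7, Ng6, Ke5, Kd5, Kc5, Ke4, Kc4, Ke3, Kd3, Kc3, Bg2, Bf1+, Ng5, Ne5, Nh4, Nh2, Nfd2, Ng1, Nd3, Ng2, Nc2, Nc3, Nxa3, Nbd2.
Count: 24.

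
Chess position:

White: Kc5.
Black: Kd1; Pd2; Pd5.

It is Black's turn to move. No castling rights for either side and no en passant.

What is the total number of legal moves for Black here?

Black to move; king on d1.
In check: no.
Legal moves: Ke2, Kc2, Ke1, Kc1, d4.
Count: 5.

5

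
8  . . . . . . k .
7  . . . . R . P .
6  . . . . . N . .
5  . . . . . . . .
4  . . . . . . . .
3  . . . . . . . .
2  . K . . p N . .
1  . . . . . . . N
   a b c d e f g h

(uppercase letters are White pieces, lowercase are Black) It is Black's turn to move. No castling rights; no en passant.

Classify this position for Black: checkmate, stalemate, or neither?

Black to move; black king on g8.
In check: yes, from the white knight on f6.
King squares — f7: attacked by Re7; g7: attacked by Re7; h7: attacked by Nf6; f8: attacked by Pg7; h8: attacked by Pg7.
Legal moves for Black: none.
In check with no legal moves → checkmate.

checkmate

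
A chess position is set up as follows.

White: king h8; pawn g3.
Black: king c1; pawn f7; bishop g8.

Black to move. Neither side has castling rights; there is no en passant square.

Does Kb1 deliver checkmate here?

no

After Kb1: white king on h8; in check: no.
White is not in check, so this cannot be checkmate.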